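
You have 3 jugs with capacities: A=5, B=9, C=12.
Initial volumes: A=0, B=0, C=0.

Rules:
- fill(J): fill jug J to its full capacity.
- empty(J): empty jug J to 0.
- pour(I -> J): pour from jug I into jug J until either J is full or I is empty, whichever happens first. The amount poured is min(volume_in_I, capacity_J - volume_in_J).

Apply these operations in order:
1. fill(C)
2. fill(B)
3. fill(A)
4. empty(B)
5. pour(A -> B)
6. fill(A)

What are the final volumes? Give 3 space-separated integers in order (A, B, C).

Step 1: fill(C) -> (A=0 B=0 C=12)
Step 2: fill(B) -> (A=0 B=9 C=12)
Step 3: fill(A) -> (A=5 B=9 C=12)
Step 4: empty(B) -> (A=5 B=0 C=12)
Step 5: pour(A -> B) -> (A=0 B=5 C=12)
Step 6: fill(A) -> (A=5 B=5 C=12)

Answer: 5 5 12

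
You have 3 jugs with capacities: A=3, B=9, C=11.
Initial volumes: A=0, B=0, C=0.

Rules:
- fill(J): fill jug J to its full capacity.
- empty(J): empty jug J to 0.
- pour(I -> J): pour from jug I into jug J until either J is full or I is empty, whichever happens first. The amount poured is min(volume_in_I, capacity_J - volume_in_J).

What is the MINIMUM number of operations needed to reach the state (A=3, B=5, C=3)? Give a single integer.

Answer: 5

Derivation:
BFS from (A=0, B=0, C=0). One shortest path:
  1. fill(C) -> (A=0 B=0 C=11)
  2. pour(C -> A) -> (A=3 B=0 C=8)
  3. pour(C -> B) -> (A=3 B=8 C=0)
  4. pour(A -> C) -> (A=0 B=8 C=3)
  5. pour(B -> A) -> (A=3 B=5 C=3)
Reached target in 5 moves.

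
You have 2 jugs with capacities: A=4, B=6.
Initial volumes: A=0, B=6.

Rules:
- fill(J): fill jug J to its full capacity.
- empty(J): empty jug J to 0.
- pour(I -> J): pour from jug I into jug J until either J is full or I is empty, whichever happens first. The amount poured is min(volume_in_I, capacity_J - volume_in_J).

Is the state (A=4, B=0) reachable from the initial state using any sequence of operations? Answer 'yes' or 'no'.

BFS from (A=0, B=6):
  1. fill(A) -> (A=4 B=6)
  2. empty(B) -> (A=4 B=0)
Target reached → yes.

Answer: yes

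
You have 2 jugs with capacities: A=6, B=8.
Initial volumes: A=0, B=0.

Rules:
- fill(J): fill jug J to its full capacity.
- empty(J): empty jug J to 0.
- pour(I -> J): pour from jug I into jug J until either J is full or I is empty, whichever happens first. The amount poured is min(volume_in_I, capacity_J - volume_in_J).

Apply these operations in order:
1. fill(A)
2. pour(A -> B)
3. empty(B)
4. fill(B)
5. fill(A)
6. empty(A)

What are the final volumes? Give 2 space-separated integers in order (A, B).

Step 1: fill(A) -> (A=6 B=0)
Step 2: pour(A -> B) -> (A=0 B=6)
Step 3: empty(B) -> (A=0 B=0)
Step 4: fill(B) -> (A=0 B=8)
Step 5: fill(A) -> (A=6 B=8)
Step 6: empty(A) -> (A=0 B=8)

Answer: 0 8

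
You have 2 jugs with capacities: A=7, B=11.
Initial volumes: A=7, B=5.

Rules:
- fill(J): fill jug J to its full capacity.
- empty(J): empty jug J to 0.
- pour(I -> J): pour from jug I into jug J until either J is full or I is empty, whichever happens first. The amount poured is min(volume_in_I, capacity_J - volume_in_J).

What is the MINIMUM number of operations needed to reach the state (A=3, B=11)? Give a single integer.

Answer: 4

Derivation:
BFS from (A=7, B=5). One shortest path:
  1. empty(B) -> (A=7 B=0)
  2. pour(A -> B) -> (A=0 B=7)
  3. fill(A) -> (A=7 B=7)
  4. pour(A -> B) -> (A=3 B=11)
Reached target in 4 moves.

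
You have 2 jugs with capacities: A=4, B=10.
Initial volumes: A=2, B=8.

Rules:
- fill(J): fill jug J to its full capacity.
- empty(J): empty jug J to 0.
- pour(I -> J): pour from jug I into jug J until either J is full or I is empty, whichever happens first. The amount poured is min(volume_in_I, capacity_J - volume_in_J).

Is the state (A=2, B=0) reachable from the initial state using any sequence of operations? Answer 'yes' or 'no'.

BFS from (A=2, B=8):
  1. empty(B) -> (A=2 B=0)
Target reached → yes.

Answer: yes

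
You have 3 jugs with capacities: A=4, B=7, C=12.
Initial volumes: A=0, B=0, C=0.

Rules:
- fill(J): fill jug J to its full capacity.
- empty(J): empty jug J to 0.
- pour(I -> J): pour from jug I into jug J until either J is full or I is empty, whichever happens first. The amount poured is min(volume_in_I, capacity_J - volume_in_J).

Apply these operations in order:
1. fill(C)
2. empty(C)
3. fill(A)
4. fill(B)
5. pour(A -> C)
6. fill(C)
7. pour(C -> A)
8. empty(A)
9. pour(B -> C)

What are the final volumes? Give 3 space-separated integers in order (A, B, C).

Step 1: fill(C) -> (A=0 B=0 C=12)
Step 2: empty(C) -> (A=0 B=0 C=0)
Step 3: fill(A) -> (A=4 B=0 C=0)
Step 4: fill(B) -> (A=4 B=7 C=0)
Step 5: pour(A -> C) -> (A=0 B=7 C=4)
Step 6: fill(C) -> (A=0 B=7 C=12)
Step 7: pour(C -> A) -> (A=4 B=7 C=8)
Step 8: empty(A) -> (A=0 B=7 C=8)
Step 9: pour(B -> C) -> (A=0 B=3 C=12)

Answer: 0 3 12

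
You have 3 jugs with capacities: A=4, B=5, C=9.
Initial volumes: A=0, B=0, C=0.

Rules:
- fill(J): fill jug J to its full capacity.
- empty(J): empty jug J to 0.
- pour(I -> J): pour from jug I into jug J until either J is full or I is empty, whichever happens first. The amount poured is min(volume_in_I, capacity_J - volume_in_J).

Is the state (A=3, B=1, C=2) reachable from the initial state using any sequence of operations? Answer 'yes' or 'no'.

Answer: no

Derivation:
BFS explored all 204 reachable states.
Reachable set includes: (0,0,0), (0,0,1), (0,0,2), (0,0,3), (0,0,4), (0,0,5), (0,0,6), (0,0,7), (0,0,8), (0,0,9), (0,1,0), (0,1,1) ...
Target (A=3, B=1, C=2) not in reachable set → no.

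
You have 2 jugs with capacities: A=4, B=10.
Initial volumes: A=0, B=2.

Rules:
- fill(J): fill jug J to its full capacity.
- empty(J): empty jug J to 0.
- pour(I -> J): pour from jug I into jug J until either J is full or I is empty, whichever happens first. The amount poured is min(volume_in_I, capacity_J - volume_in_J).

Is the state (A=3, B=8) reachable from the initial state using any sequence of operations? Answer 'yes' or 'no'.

Answer: no

Derivation:
BFS explored all 14 reachable states.
Reachable set includes: (0,0), (0,2), (0,4), (0,6), (0,8), (0,10), (2,0), (2,10), (4,0), (4,2), (4,4), (4,6) ...
Target (A=3, B=8) not in reachable set → no.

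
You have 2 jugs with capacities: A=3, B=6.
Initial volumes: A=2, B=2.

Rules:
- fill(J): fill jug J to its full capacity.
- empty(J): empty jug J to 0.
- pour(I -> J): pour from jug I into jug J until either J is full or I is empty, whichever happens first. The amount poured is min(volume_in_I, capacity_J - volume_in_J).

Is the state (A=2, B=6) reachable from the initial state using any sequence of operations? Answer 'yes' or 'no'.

BFS from (A=2, B=2):
  1. fill(B) -> (A=2 B=6)
Target reached → yes.

Answer: yes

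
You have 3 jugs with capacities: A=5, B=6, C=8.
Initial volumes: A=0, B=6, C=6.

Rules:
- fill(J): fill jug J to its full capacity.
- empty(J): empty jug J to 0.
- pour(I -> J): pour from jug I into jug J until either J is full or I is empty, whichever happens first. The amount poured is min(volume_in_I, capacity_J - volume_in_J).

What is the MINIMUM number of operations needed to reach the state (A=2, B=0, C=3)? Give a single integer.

BFS from (A=0, B=6, C=6). One shortest path:
  1. fill(A) -> (A=5 B=6 C=6)
  2. empty(B) -> (A=5 B=0 C=6)
  3. pour(A -> B) -> (A=0 B=5 C=6)
  4. pour(B -> C) -> (A=0 B=3 C=8)
  5. pour(C -> A) -> (A=5 B=3 C=3)
  6. pour(A -> B) -> (A=2 B=6 C=3)
  7. empty(B) -> (A=2 B=0 C=3)
Reached target in 7 moves.

Answer: 7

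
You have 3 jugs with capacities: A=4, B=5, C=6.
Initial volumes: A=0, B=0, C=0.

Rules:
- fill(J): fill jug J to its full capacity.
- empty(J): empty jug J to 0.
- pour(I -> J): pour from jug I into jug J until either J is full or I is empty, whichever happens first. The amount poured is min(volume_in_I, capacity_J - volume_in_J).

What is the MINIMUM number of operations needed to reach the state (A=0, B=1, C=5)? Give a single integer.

Answer: 4

Derivation:
BFS from (A=0, B=0, C=0). One shortest path:
  1. fill(C) -> (A=0 B=0 C=6)
  2. pour(C -> B) -> (A=0 B=5 C=1)
  3. pour(B -> A) -> (A=4 B=1 C=1)
  4. pour(A -> C) -> (A=0 B=1 C=5)
Reached target in 4 moves.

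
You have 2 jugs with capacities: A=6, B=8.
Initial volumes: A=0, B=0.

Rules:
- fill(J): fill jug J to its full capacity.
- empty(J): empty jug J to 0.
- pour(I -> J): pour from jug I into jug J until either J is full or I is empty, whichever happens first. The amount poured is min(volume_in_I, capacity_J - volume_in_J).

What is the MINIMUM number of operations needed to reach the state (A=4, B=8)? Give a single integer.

Answer: 4

Derivation:
BFS from (A=0, B=0). One shortest path:
  1. fill(A) -> (A=6 B=0)
  2. pour(A -> B) -> (A=0 B=6)
  3. fill(A) -> (A=6 B=6)
  4. pour(A -> B) -> (A=4 B=8)
Reached target in 4 moves.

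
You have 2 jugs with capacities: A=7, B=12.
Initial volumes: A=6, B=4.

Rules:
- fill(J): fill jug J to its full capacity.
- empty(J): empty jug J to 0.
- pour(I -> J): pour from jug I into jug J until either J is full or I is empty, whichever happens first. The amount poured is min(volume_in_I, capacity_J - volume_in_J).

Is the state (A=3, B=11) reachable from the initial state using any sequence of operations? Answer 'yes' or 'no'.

BFS explored all 39 reachable states.
Reachable set includes: (0,0), (0,1), (0,2), (0,3), (0,4), (0,5), (0,6), (0,7), (0,8), (0,9), (0,10), (0,11) ...
Target (A=3, B=11) not in reachable set → no.

Answer: no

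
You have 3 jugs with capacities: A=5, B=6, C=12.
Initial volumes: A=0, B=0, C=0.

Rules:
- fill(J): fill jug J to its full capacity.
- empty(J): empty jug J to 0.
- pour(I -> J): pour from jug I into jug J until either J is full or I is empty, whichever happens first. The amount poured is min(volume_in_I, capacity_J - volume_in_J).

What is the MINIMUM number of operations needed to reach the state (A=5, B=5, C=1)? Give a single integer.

BFS from (A=0, B=0, C=0). One shortest path:
  1. fill(A) -> (A=5 B=0 C=0)
  2. fill(B) -> (A=5 B=6 C=0)
  3. pour(B -> C) -> (A=5 B=0 C=6)
  4. pour(A -> B) -> (A=0 B=5 C=6)
  5. pour(C -> A) -> (A=5 B=5 C=1)
Reached target in 5 moves.

Answer: 5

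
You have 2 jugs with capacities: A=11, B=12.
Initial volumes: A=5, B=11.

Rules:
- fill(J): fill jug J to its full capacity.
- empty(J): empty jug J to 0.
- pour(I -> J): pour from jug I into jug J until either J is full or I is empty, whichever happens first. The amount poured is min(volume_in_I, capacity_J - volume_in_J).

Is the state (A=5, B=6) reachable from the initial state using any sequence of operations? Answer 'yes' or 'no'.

BFS explored all 47 reachable states.
Reachable set includes: (0,0), (0,1), (0,2), (0,3), (0,4), (0,5), (0,6), (0,7), (0,8), (0,9), (0,10), (0,11) ...
Target (A=5, B=6) not in reachable set → no.

Answer: no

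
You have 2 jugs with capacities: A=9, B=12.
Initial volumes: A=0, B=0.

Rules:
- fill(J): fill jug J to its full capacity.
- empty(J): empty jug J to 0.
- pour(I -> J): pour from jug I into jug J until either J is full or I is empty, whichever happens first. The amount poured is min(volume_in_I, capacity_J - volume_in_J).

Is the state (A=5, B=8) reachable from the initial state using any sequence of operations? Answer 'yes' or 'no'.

BFS explored all 14 reachable states.
Reachable set includes: (0,0), (0,3), (0,6), (0,9), (0,12), (3,0), (3,12), (6,0), (6,12), (9,0), (9,3), (9,6) ...
Target (A=5, B=8) not in reachable set → no.

Answer: no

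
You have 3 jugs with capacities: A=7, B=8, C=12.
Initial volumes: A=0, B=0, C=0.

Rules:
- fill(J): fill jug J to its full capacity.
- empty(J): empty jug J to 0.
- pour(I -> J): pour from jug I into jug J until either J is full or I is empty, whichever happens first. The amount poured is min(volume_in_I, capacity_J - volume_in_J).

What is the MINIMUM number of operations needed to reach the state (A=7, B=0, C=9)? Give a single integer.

Answer: 5

Derivation:
BFS from (A=0, B=0, C=0). One shortest path:
  1. fill(B) -> (A=0 B=8 C=0)
  2. pour(B -> A) -> (A=7 B=1 C=0)
  3. pour(B -> C) -> (A=7 B=0 C=1)
  4. fill(B) -> (A=7 B=8 C=1)
  5. pour(B -> C) -> (A=7 B=0 C=9)
Reached target in 5 moves.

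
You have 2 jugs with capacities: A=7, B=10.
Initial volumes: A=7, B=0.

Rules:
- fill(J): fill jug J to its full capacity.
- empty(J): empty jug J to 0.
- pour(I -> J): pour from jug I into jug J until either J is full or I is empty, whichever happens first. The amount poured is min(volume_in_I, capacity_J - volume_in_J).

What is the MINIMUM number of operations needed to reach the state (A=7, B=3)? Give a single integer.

Answer: 3

Derivation:
BFS from (A=7, B=0). One shortest path:
  1. empty(A) -> (A=0 B=0)
  2. fill(B) -> (A=0 B=10)
  3. pour(B -> A) -> (A=7 B=3)
Reached target in 3 moves.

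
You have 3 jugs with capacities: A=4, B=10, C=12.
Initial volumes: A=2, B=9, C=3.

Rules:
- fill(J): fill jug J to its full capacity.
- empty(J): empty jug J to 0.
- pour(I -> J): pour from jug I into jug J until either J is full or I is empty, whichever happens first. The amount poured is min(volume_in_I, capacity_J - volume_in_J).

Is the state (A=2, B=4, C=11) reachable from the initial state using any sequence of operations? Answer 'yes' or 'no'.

Answer: no

Derivation:
BFS explored all 419 reachable states.
Reachable set includes: (0,0,0), (0,0,1), (0,0,2), (0,0,3), (0,0,4), (0,0,5), (0,0,6), (0,0,7), (0,0,8), (0,0,9), (0,0,10), (0,0,11) ...
Target (A=2, B=4, C=11) not in reachable set → no.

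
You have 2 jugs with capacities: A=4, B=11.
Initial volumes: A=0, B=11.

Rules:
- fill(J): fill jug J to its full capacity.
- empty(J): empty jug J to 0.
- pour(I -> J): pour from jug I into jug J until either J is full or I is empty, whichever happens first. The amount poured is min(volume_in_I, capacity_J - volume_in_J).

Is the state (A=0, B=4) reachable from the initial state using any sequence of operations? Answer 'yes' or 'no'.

BFS from (A=0, B=11):
  1. fill(A) -> (A=4 B=11)
  2. empty(B) -> (A=4 B=0)
  3. pour(A -> B) -> (A=0 B=4)
Target reached → yes.

Answer: yes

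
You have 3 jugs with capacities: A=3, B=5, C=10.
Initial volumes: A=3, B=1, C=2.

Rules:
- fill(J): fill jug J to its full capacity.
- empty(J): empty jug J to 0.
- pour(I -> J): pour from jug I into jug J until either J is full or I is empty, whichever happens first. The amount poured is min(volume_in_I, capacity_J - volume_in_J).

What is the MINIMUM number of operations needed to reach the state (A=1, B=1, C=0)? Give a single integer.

BFS from (A=3, B=1, C=2). One shortest path:
  1. pour(A -> C) -> (A=0 B=1 C=5)
  2. fill(A) -> (A=3 B=1 C=5)
  3. pour(A -> C) -> (A=0 B=1 C=8)
  4. fill(A) -> (A=3 B=1 C=8)
  5. pour(A -> C) -> (A=1 B=1 C=10)
  6. empty(C) -> (A=1 B=1 C=0)
Reached target in 6 moves.

Answer: 6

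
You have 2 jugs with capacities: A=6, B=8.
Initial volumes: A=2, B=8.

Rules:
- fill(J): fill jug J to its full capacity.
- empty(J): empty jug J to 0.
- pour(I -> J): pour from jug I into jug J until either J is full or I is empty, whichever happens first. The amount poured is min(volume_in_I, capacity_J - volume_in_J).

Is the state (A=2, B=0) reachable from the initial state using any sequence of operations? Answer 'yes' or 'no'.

BFS from (A=2, B=8):
  1. empty(B) -> (A=2 B=0)
Target reached → yes.

Answer: yes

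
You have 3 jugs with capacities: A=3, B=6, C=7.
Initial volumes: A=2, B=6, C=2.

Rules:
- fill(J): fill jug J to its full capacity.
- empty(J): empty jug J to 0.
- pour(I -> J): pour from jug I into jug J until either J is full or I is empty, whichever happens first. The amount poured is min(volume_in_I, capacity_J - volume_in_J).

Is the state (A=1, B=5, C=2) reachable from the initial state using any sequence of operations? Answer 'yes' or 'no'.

Answer: no

Derivation:
BFS explored all 164 reachable states.
Reachable set includes: (0,0,0), (0,0,1), (0,0,2), (0,0,3), (0,0,4), (0,0,5), (0,0,6), (0,0,7), (0,1,0), (0,1,1), (0,1,2), (0,1,3) ...
Target (A=1, B=5, C=2) not in reachable set → no.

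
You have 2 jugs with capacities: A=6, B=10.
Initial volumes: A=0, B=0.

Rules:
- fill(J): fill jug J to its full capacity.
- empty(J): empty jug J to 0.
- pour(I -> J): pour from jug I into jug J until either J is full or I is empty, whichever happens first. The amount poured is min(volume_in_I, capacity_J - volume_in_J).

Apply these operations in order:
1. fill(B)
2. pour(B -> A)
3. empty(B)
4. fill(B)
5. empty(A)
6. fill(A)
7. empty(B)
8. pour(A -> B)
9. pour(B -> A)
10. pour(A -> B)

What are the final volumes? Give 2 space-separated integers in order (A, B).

Answer: 0 6

Derivation:
Step 1: fill(B) -> (A=0 B=10)
Step 2: pour(B -> A) -> (A=6 B=4)
Step 3: empty(B) -> (A=6 B=0)
Step 4: fill(B) -> (A=6 B=10)
Step 5: empty(A) -> (A=0 B=10)
Step 6: fill(A) -> (A=6 B=10)
Step 7: empty(B) -> (A=6 B=0)
Step 8: pour(A -> B) -> (A=0 B=6)
Step 9: pour(B -> A) -> (A=6 B=0)
Step 10: pour(A -> B) -> (A=0 B=6)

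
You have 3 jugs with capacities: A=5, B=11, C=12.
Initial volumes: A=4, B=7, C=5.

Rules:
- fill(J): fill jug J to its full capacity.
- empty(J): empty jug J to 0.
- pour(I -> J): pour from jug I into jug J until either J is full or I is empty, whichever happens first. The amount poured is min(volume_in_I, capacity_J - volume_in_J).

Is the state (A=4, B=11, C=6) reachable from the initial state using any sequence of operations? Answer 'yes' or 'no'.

Answer: yes

Derivation:
BFS from (A=4, B=7, C=5):
  1. empty(B) -> (A=4 B=0 C=5)
  2. pour(C -> B) -> (A=4 B=5 C=0)
  3. fill(C) -> (A=4 B=5 C=12)
  4. pour(C -> B) -> (A=4 B=11 C=6)
Target reached → yes.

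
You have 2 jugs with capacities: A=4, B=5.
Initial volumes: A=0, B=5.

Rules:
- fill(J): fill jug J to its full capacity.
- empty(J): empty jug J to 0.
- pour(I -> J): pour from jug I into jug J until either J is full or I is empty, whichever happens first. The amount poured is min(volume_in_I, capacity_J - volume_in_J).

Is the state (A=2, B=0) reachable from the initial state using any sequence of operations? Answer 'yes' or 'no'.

BFS from (A=0, B=5):
  1. pour(B -> A) -> (A=4 B=1)
  2. empty(A) -> (A=0 B=1)
  3. pour(B -> A) -> (A=1 B=0)
  4. fill(B) -> (A=1 B=5)
  5. pour(B -> A) -> (A=4 B=2)
  6. empty(A) -> (A=0 B=2)
  7. pour(B -> A) -> (A=2 B=0)
Target reached → yes.

Answer: yes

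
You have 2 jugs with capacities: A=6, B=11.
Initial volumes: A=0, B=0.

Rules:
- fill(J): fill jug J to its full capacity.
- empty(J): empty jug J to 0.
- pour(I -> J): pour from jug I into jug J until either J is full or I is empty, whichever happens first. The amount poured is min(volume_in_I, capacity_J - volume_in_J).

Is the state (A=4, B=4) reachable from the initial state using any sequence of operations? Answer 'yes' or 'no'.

Answer: no

Derivation:
BFS explored all 34 reachable states.
Reachable set includes: (0,0), (0,1), (0,2), (0,3), (0,4), (0,5), (0,6), (0,7), (0,8), (0,9), (0,10), (0,11) ...
Target (A=4, B=4) not in reachable set → no.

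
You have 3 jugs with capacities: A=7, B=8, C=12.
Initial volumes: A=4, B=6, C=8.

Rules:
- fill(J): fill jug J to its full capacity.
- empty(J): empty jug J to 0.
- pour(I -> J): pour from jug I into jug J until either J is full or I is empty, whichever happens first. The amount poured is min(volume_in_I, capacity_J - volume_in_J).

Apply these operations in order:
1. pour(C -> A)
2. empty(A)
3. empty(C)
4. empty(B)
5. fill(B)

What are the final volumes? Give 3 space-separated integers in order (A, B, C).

Step 1: pour(C -> A) -> (A=7 B=6 C=5)
Step 2: empty(A) -> (A=0 B=6 C=5)
Step 3: empty(C) -> (A=0 B=6 C=0)
Step 4: empty(B) -> (A=0 B=0 C=0)
Step 5: fill(B) -> (A=0 B=8 C=0)

Answer: 0 8 0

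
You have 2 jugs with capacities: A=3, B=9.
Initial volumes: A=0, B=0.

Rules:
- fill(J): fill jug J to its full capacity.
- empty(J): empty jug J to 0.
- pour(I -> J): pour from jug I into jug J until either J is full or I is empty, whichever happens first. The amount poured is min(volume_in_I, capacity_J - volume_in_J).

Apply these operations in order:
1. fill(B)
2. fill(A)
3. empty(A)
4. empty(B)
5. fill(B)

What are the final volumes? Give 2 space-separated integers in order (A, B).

Answer: 0 9

Derivation:
Step 1: fill(B) -> (A=0 B=9)
Step 2: fill(A) -> (A=3 B=9)
Step 3: empty(A) -> (A=0 B=9)
Step 4: empty(B) -> (A=0 B=0)
Step 5: fill(B) -> (A=0 B=9)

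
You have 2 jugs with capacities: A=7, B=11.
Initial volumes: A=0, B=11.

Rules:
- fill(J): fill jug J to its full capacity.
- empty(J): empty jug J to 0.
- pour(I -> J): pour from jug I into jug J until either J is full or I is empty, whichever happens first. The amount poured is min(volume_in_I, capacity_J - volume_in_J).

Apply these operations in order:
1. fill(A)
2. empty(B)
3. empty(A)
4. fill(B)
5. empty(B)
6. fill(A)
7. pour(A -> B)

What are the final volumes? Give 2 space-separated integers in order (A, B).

Step 1: fill(A) -> (A=7 B=11)
Step 2: empty(B) -> (A=7 B=0)
Step 3: empty(A) -> (A=0 B=0)
Step 4: fill(B) -> (A=0 B=11)
Step 5: empty(B) -> (A=0 B=0)
Step 6: fill(A) -> (A=7 B=0)
Step 7: pour(A -> B) -> (A=0 B=7)

Answer: 0 7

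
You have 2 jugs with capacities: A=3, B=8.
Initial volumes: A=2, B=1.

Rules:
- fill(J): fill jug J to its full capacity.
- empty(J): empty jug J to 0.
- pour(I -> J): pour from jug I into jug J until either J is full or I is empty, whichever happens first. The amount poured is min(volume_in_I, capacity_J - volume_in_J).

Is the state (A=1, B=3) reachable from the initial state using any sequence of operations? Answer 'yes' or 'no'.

Answer: no

Derivation:
BFS explored all 23 reachable states.
Reachable set includes: (0,0), (0,1), (0,2), (0,3), (0,4), (0,5), (0,6), (0,7), (0,8), (1,0), (1,8), (2,0) ...
Target (A=1, B=3) not in reachable set → no.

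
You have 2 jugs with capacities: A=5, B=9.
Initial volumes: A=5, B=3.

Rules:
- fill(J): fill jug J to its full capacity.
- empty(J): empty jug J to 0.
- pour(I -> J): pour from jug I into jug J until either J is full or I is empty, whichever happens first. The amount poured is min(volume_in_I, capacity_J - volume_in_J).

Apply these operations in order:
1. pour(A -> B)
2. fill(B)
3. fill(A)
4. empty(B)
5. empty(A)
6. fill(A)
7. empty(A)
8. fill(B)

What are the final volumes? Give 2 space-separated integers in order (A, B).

Step 1: pour(A -> B) -> (A=0 B=8)
Step 2: fill(B) -> (A=0 B=9)
Step 3: fill(A) -> (A=5 B=9)
Step 4: empty(B) -> (A=5 B=0)
Step 5: empty(A) -> (A=0 B=0)
Step 6: fill(A) -> (A=5 B=0)
Step 7: empty(A) -> (A=0 B=0)
Step 8: fill(B) -> (A=0 B=9)

Answer: 0 9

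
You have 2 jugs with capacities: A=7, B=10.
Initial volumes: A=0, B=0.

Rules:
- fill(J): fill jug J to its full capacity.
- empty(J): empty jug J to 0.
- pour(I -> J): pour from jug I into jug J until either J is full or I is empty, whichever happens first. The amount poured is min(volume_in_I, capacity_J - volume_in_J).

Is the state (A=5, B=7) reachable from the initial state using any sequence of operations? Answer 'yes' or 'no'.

BFS explored all 34 reachable states.
Reachable set includes: (0,0), (0,1), (0,2), (0,3), (0,4), (0,5), (0,6), (0,7), (0,8), (0,9), (0,10), (1,0) ...
Target (A=5, B=7) not in reachable set → no.

Answer: no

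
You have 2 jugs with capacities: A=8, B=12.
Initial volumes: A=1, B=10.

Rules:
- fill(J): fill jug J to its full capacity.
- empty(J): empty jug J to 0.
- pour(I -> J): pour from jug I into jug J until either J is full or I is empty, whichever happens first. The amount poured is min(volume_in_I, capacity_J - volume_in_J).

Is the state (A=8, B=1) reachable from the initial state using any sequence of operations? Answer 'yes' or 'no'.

Answer: yes

Derivation:
BFS from (A=1, B=10):
  1. empty(B) -> (A=1 B=0)
  2. pour(A -> B) -> (A=0 B=1)
  3. fill(A) -> (A=8 B=1)
Target reached → yes.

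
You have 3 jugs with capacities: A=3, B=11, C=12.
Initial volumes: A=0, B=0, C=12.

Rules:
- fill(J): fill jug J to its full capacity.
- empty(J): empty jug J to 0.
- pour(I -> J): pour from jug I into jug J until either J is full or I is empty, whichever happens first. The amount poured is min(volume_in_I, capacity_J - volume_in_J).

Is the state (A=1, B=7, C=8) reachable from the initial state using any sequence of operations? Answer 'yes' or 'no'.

BFS explored all 404 reachable states.
Reachable set includes: (0,0,0), (0,0,1), (0,0,2), (0,0,3), (0,0,4), (0,0,5), (0,0,6), (0,0,7), (0,0,8), (0,0,9), (0,0,10), (0,0,11) ...
Target (A=1, B=7, C=8) not in reachable set → no.

Answer: no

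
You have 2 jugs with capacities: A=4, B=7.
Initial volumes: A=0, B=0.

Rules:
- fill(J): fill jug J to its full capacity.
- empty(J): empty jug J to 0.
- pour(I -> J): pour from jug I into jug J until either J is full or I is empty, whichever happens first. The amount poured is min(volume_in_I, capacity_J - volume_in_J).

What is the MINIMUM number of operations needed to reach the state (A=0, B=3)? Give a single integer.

BFS from (A=0, B=0). One shortest path:
  1. fill(B) -> (A=0 B=7)
  2. pour(B -> A) -> (A=4 B=3)
  3. empty(A) -> (A=0 B=3)
Reached target in 3 moves.

Answer: 3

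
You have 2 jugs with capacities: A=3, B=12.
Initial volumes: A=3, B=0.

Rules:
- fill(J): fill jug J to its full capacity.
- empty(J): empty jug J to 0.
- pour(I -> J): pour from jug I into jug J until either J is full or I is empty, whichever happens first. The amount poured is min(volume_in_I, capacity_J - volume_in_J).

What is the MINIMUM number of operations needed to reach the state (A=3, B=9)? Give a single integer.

BFS from (A=3, B=0). One shortest path:
  1. empty(A) -> (A=0 B=0)
  2. fill(B) -> (A=0 B=12)
  3. pour(B -> A) -> (A=3 B=9)
Reached target in 3 moves.

Answer: 3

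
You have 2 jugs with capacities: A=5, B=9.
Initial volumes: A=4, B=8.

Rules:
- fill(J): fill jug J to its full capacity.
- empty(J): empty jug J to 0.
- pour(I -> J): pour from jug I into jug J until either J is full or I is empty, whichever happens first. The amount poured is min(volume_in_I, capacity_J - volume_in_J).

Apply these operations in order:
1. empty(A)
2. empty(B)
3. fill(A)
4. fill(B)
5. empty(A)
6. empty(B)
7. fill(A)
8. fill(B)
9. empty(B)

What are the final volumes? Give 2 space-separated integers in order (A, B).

Answer: 5 0

Derivation:
Step 1: empty(A) -> (A=0 B=8)
Step 2: empty(B) -> (A=0 B=0)
Step 3: fill(A) -> (A=5 B=0)
Step 4: fill(B) -> (A=5 B=9)
Step 5: empty(A) -> (A=0 B=9)
Step 6: empty(B) -> (A=0 B=0)
Step 7: fill(A) -> (A=5 B=0)
Step 8: fill(B) -> (A=5 B=9)
Step 9: empty(B) -> (A=5 B=0)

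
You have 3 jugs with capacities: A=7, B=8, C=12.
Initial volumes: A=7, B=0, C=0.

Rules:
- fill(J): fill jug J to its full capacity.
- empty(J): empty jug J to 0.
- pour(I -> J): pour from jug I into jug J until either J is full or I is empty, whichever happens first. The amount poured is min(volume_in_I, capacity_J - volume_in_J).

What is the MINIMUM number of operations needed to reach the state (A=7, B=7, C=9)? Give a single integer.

BFS from (A=7, B=0, C=0). One shortest path:
  1. fill(C) -> (A=7 B=0 C=12)
  2. pour(C -> B) -> (A=7 B=8 C=4)
  3. empty(B) -> (A=7 B=0 C=4)
  4. pour(A -> B) -> (A=0 B=7 C=4)
  5. pour(C -> A) -> (A=4 B=7 C=0)
  6. fill(C) -> (A=4 B=7 C=12)
  7. pour(C -> A) -> (A=7 B=7 C=9)
Reached target in 7 moves.

Answer: 7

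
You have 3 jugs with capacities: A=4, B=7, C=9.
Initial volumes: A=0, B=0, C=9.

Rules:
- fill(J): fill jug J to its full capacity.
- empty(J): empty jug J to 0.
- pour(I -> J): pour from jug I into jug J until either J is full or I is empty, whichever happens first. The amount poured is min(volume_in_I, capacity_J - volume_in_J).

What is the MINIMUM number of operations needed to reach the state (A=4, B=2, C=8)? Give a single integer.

Answer: 7

Derivation:
BFS from (A=0, B=0, C=9). One shortest path:
  1. pour(C -> B) -> (A=0 B=7 C=2)
  2. pour(B -> A) -> (A=4 B=3 C=2)
  3. empty(A) -> (A=0 B=3 C=2)
  4. pour(B -> A) -> (A=3 B=0 C=2)
  5. pour(C -> B) -> (A=3 B=2 C=0)
  6. fill(C) -> (A=3 B=2 C=9)
  7. pour(C -> A) -> (A=4 B=2 C=8)
Reached target in 7 moves.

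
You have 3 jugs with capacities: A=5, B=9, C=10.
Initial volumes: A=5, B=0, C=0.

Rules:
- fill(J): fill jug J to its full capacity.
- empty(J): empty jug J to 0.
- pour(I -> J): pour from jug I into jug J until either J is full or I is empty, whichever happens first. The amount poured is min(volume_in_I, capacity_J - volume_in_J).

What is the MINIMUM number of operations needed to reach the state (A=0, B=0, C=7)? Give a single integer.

Answer: 8

Derivation:
BFS from (A=5, B=0, C=0). One shortest path:
  1. fill(C) -> (A=5 B=0 C=10)
  2. pour(A -> B) -> (A=0 B=5 C=10)
  3. pour(C -> B) -> (A=0 B=9 C=6)
  4. empty(B) -> (A=0 B=0 C=6)
  5. pour(C -> B) -> (A=0 B=6 C=0)
  6. fill(C) -> (A=0 B=6 C=10)
  7. pour(C -> B) -> (A=0 B=9 C=7)
  8. empty(B) -> (A=0 B=0 C=7)
Reached target in 8 moves.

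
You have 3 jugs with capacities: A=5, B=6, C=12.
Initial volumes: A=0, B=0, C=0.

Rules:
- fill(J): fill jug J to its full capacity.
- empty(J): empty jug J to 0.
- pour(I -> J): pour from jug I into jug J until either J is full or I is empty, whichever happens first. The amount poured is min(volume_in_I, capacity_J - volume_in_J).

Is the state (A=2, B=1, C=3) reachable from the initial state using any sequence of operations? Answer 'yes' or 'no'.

Answer: no

Derivation:
BFS explored all 326 reachable states.
Reachable set includes: (0,0,0), (0,0,1), (0,0,2), (0,0,3), (0,0,4), (0,0,5), (0,0,6), (0,0,7), (0,0,8), (0,0,9), (0,0,10), (0,0,11) ...
Target (A=2, B=1, C=3) not in reachable set → no.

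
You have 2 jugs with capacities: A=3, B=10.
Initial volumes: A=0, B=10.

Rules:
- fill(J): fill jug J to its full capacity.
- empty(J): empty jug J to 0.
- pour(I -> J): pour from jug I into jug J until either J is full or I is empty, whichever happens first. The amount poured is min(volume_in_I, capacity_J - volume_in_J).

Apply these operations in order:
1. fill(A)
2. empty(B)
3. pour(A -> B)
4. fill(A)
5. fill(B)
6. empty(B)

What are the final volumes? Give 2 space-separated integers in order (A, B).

Step 1: fill(A) -> (A=3 B=10)
Step 2: empty(B) -> (A=3 B=0)
Step 3: pour(A -> B) -> (A=0 B=3)
Step 4: fill(A) -> (A=3 B=3)
Step 5: fill(B) -> (A=3 B=10)
Step 6: empty(B) -> (A=3 B=0)

Answer: 3 0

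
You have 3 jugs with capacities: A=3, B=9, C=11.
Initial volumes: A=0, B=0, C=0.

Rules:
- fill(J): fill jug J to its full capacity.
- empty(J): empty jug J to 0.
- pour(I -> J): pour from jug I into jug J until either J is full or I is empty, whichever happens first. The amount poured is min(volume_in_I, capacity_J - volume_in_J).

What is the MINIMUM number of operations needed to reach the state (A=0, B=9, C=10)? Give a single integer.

BFS from (A=0, B=0, C=0). One shortest path:
  1. fill(C) -> (A=0 B=0 C=11)
  2. pour(C -> A) -> (A=3 B=0 C=8)
  3. empty(A) -> (A=0 B=0 C=8)
  4. pour(C -> B) -> (A=0 B=8 C=0)
  5. fill(C) -> (A=0 B=8 C=11)
  6. pour(C -> B) -> (A=0 B=9 C=10)
Reached target in 6 moves.

Answer: 6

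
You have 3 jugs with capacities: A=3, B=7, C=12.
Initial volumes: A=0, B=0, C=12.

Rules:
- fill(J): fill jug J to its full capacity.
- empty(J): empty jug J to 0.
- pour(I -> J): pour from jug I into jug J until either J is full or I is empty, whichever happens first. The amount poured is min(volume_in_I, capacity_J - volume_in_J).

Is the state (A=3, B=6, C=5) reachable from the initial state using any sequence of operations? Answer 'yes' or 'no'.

Answer: yes

Derivation:
BFS from (A=0, B=0, C=12):
  1. fill(A) -> (A=3 B=0 C=12)
  2. pour(C -> B) -> (A=3 B=7 C=5)
  3. empty(B) -> (A=3 B=0 C=5)
  4. pour(A -> B) -> (A=0 B=3 C=5)
  5. fill(A) -> (A=3 B=3 C=5)
  6. pour(A -> B) -> (A=0 B=6 C=5)
  7. fill(A) -> (A=3 B=6 C=5)
Target reached → yes.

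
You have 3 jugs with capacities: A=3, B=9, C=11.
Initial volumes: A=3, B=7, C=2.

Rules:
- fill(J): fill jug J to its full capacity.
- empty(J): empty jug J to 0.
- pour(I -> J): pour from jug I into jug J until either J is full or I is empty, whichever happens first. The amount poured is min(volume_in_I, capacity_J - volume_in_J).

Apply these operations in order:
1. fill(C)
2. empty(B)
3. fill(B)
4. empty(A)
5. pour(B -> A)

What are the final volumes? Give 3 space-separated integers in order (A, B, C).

Answer: 3 6 11

Derivation:
Step 1: fill(C) -> (A=3 B=7 C=11)
Step 2: empty(B) -> (A=3 B=0 C=11)
Step 3: fill(B) -> (A=3 B=9 C=11)
Step 4: empty(A) -> (A=0 B=9 C=11)
Step 5: pour(B -> A) -> (A=3 B=6 C=11)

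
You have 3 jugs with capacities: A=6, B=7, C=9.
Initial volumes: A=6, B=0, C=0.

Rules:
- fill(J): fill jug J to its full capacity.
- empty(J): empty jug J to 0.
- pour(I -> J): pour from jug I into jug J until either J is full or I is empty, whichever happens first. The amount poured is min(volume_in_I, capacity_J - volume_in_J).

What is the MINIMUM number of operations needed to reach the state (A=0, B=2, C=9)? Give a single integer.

Answer: 6

Derivation:
BFS from (A=6, B=0, C=0). One shortest path:
  1. empty(A) -> (A=0 B=0 C=0)
  2. fill(C) -> (A=0 B=0 C=9)
  3. pour(C -> B) -> (A=0 B=7 C=2)
  4. empty(B) -> (A=0 B=0 C=2)
  5. pour(C -> B) -> (A=0 B=2 C=0)
  6. fill(C) -> (A=0 B=2 C=9)
Reached target in 6 moves.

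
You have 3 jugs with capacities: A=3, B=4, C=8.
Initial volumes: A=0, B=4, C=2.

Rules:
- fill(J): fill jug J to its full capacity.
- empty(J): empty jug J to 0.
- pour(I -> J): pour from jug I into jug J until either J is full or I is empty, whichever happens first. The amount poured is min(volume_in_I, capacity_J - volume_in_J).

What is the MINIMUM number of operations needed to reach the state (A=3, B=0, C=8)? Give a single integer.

BFS from (A=0, B=4, C=2). One shortest path:
  1. fill(A) -> (A=3 B=4 C=2)
  2. empty(B) -> (A=3 B=0 C=2)
  3. fill(C) -> (A=3 B=0 C=8)
Reached target in 3 moves.

Answer: 3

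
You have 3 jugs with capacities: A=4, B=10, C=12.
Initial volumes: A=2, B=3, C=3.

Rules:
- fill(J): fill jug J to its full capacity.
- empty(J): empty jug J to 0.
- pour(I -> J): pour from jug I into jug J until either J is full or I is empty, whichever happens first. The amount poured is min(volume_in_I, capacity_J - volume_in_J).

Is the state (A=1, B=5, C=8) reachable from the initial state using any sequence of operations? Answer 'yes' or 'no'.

Answer: no

Derivation:
BFS explored all 419 reachable states.
Reachable set includes: (0,0,0), (0,0,1), (0,0,2), (0,0,3), (0,0,4), (0,0,5), (0,0,6), (0,0,7), (0,0,8), (0,0,9), (0,0,10), (0,0,11) ...
Target (A=1, B=5, C=8) not in reachable set → no.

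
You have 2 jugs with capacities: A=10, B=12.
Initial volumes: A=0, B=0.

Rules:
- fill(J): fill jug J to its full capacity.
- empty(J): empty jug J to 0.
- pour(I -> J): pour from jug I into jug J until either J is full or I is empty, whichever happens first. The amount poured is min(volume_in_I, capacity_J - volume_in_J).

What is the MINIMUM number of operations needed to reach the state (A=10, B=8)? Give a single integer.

BFS from (A=0, B=0). One shortest path:
  1. fill(A) -> (A=10 B=0)
  2. pour(A -> B) -> (A=0 B=10)
  3. fill(A) -> (A=10 B=10)
  4. pour(A -> B) -> (A=8 B=12)
  5. empty(B) -> (A=8 B=0)
  6. pour(A -> B) -> (A=0 B=8)
  7. fill(A) -> (A=10 B=8)
Reached target in 7 moves.

Answer: 7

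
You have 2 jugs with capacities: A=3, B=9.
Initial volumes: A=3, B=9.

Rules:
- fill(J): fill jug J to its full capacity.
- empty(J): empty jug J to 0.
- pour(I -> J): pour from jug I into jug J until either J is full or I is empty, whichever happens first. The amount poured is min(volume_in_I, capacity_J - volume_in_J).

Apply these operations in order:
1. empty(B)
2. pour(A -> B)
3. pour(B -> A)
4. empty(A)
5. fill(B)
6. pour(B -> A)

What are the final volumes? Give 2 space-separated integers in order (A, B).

Answer: 3 6

Derivation:
Step 1: empty(B) -> (A=3 B=0)
Step 2: pour(A -> B) -> (A=0 B=3)
Step 3: pour(B -> A) -> (A=3 B=0)
Step 4: empty(A) -> (A=0 B=0)
Step 5: fill(B) -> (A=0 B=9)
Step 6: pour(B -> A) -> (A=3 B=6)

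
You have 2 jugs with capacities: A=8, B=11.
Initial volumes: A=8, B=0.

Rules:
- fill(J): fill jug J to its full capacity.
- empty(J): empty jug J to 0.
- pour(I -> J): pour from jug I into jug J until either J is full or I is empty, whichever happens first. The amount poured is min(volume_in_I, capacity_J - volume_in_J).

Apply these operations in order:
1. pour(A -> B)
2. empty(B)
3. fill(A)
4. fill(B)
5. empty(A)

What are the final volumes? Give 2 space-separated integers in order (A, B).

Step 1: pour(A -> B) -> (A=0 B=8)
Step 2: empty(B) -> (A=0 B=0)
Step 3: fill(A) -> (A=8 B=0)
Step 4: fill(B) -> (A=8 B=11)
Step 5: empty(A) -> (A=0 B=11)

Answer: 0 11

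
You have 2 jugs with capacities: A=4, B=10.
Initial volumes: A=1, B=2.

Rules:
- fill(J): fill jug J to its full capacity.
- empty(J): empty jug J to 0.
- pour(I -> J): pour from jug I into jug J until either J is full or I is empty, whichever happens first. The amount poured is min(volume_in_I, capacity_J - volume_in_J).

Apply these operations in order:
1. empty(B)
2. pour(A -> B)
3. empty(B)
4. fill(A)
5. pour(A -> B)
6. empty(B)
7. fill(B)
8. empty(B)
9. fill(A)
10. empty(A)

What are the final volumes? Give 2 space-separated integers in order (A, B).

Step 1: empty(B) -> (A=1 B=0)
Step 2: pour(A -> B) -> (A=0 B=1)
Step 3: empty(B) -> (A=0 B=0)
Step 4: fill(A) -> (A=4 B=0)
Step 5: pour(A -> B) -> (A=0 B=4)
Step 6: empty(B) -> (A=0 B=0)
Step 7: fill(B) -> (A=0 B=10)
Step 8: empty(B) -> (A=0 B=0)
Step 9: fill(A) -> (A=4 B=0)
Step 10: empty(A) -> (A=0 B=0)

Answer: 0 0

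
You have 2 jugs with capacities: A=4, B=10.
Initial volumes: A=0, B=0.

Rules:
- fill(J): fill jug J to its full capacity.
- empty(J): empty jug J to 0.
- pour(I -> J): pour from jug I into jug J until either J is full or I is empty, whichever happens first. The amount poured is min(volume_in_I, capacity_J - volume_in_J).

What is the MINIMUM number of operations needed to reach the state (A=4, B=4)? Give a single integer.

Answer: 3

Derivation:
BFS from (A=0, B=0). One shortest path:
  1. fill(A) -> (A=4 B=0)
  2. pour(A -> B) -> (A=0 B=4)
  3. fill(A) -> (A=4 B=4)
Reached target in 3 moves.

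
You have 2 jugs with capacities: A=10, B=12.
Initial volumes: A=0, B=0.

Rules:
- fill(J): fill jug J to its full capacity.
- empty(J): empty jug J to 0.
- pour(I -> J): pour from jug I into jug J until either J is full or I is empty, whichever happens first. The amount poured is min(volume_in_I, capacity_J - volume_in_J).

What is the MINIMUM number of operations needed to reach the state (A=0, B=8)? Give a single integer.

BFS from (A=0, B=0). One shortest path:
  1. fill(A) -> (A=10 B=0)
  2. pour(A -> B) -> (A=0 B=10)
  3. fill(A) -> (A=10 B=10)
  4. pour(A -> B) -> (A=8 B=12)
  5. empty(B) -> (A=8 B=0)
  6. pour(A -> B) -> (A=0 B=8)
Reached target in 6 moves.

Answer: 6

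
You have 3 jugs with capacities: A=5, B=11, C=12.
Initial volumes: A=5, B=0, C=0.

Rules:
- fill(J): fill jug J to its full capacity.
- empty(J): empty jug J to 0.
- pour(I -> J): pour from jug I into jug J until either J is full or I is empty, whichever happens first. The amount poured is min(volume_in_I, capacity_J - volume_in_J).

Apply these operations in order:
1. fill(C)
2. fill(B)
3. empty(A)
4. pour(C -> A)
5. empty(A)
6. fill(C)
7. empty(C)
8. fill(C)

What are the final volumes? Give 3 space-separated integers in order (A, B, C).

Answer: 0 11 12

Derivation:
Step 1: fill(C) -> (A=5 B=0 C=12)
Step 2: fill(B) -> (A=5 B=11 C=12)
Step 3: empty(A) -> (A=0 B=11 C=12)
Step 4: pour(C -> A) -> (A=5 B=11 C=7)
Step 5: empty(A) -> (A=0 B=11 C=7)
Step 6: fill(C) -> (A=0 B=11 C=12)
Step 7: empty(C) -> (A=0 B=11 C=0)
Step 8: fill(C) -> (A=0 B=11 C=12)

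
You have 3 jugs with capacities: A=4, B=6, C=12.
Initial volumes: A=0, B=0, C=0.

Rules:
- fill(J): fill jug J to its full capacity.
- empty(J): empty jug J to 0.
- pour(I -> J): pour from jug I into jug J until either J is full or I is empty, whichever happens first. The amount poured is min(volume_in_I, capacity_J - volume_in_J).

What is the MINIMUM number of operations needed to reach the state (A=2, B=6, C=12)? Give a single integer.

Answer: 5

Derivation:
BFS from (A=0, B=0, C=0). One shortest path:
  1. fill(A) -> (A=4 B=0 C=0)
  2. fill(C) -> (A=4 B=0 C=12)
  3. pour(A -> B) -> (A=0 B=4 C=12)
  4. fill(A) -> (A=4 B=4 C=12)
  5. pour(A -> B) -> (A=2 B=6 C=12)
Reached target in 5 moves.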